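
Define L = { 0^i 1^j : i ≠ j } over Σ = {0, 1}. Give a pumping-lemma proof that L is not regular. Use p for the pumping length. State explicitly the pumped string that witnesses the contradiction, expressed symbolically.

0^{p+p!} 1^{p+p!}

Assume L is regular; let p be its pumping constant.
Choose w = 0^p 1^{p+p!}. Since p ≠ p+p!, w ∈ L; and |w| ≥ p.
The pumping lemma gives a decomposition w = xyz where |xy| ≤ p and |y| > 0.
The first p characters of w are 0's, so xy (and hence y) consists only of 0's. Write y = 0^k, 1 ≤ k ≤ p.
Since 1 ≤ k ≤ p, k divides p!; set t = 1 + p!/k. Then xy^t z has p + (p!/k)·k = p + p! copies of 0. Now the 0-count equals the 1-count, so i ≠ j fails. So xy^t z = 0^{p+p!} 1^{p+p!} ∉ L.
This contradicts the pumping lemma, so L is not regular.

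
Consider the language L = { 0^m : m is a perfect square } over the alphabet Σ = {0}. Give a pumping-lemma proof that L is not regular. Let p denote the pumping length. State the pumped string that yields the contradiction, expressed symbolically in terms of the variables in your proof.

Suppose for contradiction that L is regular, and let p be the pumping length.
Take w = 0^{p²} ∈ L with |w| = p² ≥ p.
By the pumping lemma, w = xyz with |xy| ≤ p and |y| > 0.
Then y = 0^k for some k with 1 ≤ k ≤ p.
Pump with i = 2: xy^2z = 0^{p²+k}. Since 1 ≤ k ≤ p, p² < p²+k ≤ p²+p < (p+1)², so p²+k lies strictly between consecutive squares and is not a perfect square. So xy^2z ∉ L.
This is a contradiction; hence L is not regular.

0^{p²+k}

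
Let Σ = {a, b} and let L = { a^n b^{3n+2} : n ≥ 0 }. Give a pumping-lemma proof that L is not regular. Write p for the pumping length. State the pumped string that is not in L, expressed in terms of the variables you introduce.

Assume L is regular; let p be its pumping constant.
Take w = a^p b^{3p+2}. Then w ∈ L and |w| = 4p+2 ≥ p.
Write w = xyz as guaranteed by the lemma, with |xy| ≤ p and y is nonempty.
Because |xy| ≤ p and w begins with p copies of a, we have y = a^k with 1 ≤ k ≤ p.
Pump with i = 2: xy^2z = a^{p+k} b^{3p+2}. For this to lie in L we would need 3p+2 = 3(p+k)+2, which forces k = 0. But k ≥ 1, so xy^2z ∉ L.
Contradiction. Therefore L is not regular.

a^{p+k} b^{3p+2}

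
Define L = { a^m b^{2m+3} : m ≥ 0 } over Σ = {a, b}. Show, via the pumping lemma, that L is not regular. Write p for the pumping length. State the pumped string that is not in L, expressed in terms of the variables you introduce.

a^{p+k} b^{2p+3}

Assume L is regular; let p be its pumping constant.
Choose w = a^p b^{2p+3}, which is in L with |w| = 3p+3 ≥ p.
By the pumping lemma, w = xyz with |xy| ≤ p and |y| ≥ 1.
Since the first p symbols of w are all a's and |xy| ≤ p, y lies entirely in the leading a-block: y = a^k for some k with 1 ≤ k ≤ p.
Pump with i = 2: xy^2z = a^{p+k} b^{2p+3}. For this to lie in L we would need 2p+3 = 2(p+k)+3, which forces k = 0. But k ≥ 1, so xy^2z ∉ L.
This contradicts the pumping lemma, so L is not regular.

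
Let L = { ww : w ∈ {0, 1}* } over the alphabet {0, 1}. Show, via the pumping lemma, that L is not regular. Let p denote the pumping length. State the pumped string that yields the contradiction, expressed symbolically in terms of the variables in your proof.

0^{p+k} 1^p 0^p 1^p

Assume L is regular. Let p be the pumping length given by the pumping lemma.
Take w = 0^p 1^p 0^p 1^p = uu where u = 0^p1^p; then w ∈ L and |w| = 4p ≥ p.
Write w = xyz as guaranteed by the lemma, with |xy| ≤ p and |y| ≥ 1.
Because |xy| ≤ p and w begins with p copies of 0, we have y = 0^k with 1 ≤ k ≤ p.
Pump with i = 2: xy^2z = 0^{p+k} 1^p 0^p 1^p, of length 4p+k. Suppose this equals vv. The string starts with 0 and ends with 1, so v does too; thus the boundary between the two copies of v is a 1→0 transition. There is exactly one such transition, at position 2p+k, so |v| = 2p+k and |vv| = 4p+2k ≠ 4p+k since k ≥ 1. So xy^2z ∉ L.
This contradicts the pumping lemma, so L is not regular.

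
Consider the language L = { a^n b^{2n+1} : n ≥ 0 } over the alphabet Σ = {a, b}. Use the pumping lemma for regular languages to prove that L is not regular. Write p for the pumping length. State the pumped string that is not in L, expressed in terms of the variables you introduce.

a^{p+k} b^{2p+1}

Assume L is regular. Let p be the pumping length given by the pumping lemma.
Take w = a^p b^{2p+1}. Then w ∈ L and |w| = 3p+1 ≥ p.
Write w = xyz as guaranteed by the lemma, with |xy| ≤ p and |y| ≥ 1.
Since the first p symbols of w are all a's and |xy| ≤ p, y lies entirely in the leading a-block: y = a^k for some k with 1 ≤ k ≤ p.
Pump with i = 2: xy^2z = a^{p+k} b^{2p+1}. For this to lie in L we would need 2p+1 = 2(p+k)+1, which forces k = 0. But k ≥ 1, so xy^2z ∉ L.
Contradiction. Therefore L is not regular.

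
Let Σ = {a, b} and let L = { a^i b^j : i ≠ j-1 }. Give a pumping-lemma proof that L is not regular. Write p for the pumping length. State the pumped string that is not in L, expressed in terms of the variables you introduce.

a^{p+p!} b^{p+p!+1}

Assume L is regular; let p be its pumping constant.
Choose w = a^p b^{p+p!+1}. Since p ≠ (p+p!+1)-1 = p+p!, w ∈ L; and |w| ≥ p.
The pumping lemma gives a decomposition w = xyz where |xy| ≤ p and |y| ≥ 1.
Because |xy| ≤ p and w begins with p copies of a, we have y = a^k with 1 ≤ k ≤ p.
Since 1 ≤ k ≤ p, k divides p!; set t = 1 + p!/k. Then xy^t z has p + (p!/k)·k = p + p! copies of a. Now the a-count is p+p! and (b-count)-1 = (p+p!+1)-1 = p+p!, so i ≠ j-1 fails. So xy^t z = a^{p+p!} b^{p+p!+1} ∉ L.
This is a contradiction; hence L is not regular.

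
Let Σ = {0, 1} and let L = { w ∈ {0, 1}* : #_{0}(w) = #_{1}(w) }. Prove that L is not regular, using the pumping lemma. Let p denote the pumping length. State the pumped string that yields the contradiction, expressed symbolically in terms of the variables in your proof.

0^{p+k} 1^p

Toward a contradiction, assume L is regular with pumping length p.
Choose w = 0^p 1^p ∈ L with |w| = 2p ≥ p.
The pumping lemma gives a decomposition w = xyz where |xy| ≤ p and |y| ≥ 1.
Since the first p symbols of w are all 0's and |xy| ≤ p, y lies entirely in the leading 0-block: y = 0^k for some k with 1 ≤ k ≤ p.
Pump with i = 2: xy^2z = 0^{p+k} 1^p has p+k occurrences of 0 but only p of 1. Since k ≥ 1 the counts differ, so xy^2z ∉ L.
This is a contradiction; hence L is not regular.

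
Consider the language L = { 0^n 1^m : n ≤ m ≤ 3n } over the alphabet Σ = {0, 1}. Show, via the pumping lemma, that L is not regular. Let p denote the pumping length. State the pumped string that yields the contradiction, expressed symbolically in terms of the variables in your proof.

0^{p+k} 1^p

Suppose for contradiction that L is regular, and let p be the pumping length.
Take w = 0^p 1^p ∈ L (since p ≤ p ≤ 3p), with |w| = 2p ≥ p.
By the pumping lemma, w = xyz with |xy| ≤ p and y is nonempty.
Because |xy| ≤ p and w begins with p copies of 0, we have y = 0^k with 1 ≤ k ≤ p.
Pump with i = 2: xy^2z = 0^{p+k} 1^p. Now n = p+k > p = m, so the condition n ≤ m fails. Thus xy^2z ∉ L.
Contradiction. Therefore L is not regular.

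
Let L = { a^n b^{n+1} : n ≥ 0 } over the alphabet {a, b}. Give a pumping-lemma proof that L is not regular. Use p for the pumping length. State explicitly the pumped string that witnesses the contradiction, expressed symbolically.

Suppose for contradiction that L is regular, and let p be the pumping length.
Choose w = a^p b^{p+1}, which is in L with |w| = 2p+1 ≥ p.
By the pumping lemma, w = xyz with |xy| ≤ p and |y| > 0.
The first p characters of w are a's, so xy (and hence y) consists only of a's. Write y = a^k, 1 ≤ k ≤ p.
Pump with i = 2: xy^2z = a^{p+k} b^{p+1}. For this to lie in L we would need p+1 = (p+k)+1, which forces k = 0. But k ≥ 1, so xy^2z ∉ L.
Contradiction. Therefore L is not regular.

a^{p+k} b^{p+1}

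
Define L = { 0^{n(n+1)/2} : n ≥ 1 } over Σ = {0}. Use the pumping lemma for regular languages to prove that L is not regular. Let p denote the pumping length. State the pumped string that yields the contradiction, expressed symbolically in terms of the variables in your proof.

Assume L is regular; let p be its pumping constant.
Take w = 0^{p(p+1)/2} ∈ L with |w| = p(p+1)/2 ≥ p.
By the pumping lemma, w = xyz with |xy| ≤ p and |y| > 0.
Then y = 0^k for some k with 1 ≤ k ≤ p.
Pump with i = 2: xy^2z = 0^{p(p+1)/2+k}. Since 1 ≤ k ≤ p, p(p+1)/2 < p(p+1)/2+k ≤ p(p+1)/2+p < (p+1)(p+2)/2, so p(p+1)/2+k is strictly between consecutive triangular numbers. So xy^2z ∉ L.
This is a contradiction; hence L is not regular.

0^{p(p+1)/2+k}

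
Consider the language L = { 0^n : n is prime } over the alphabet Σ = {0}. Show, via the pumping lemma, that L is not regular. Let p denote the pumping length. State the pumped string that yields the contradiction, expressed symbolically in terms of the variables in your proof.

0^{q(1+k)}

Suppose for contradiction that L is regular, and let p be the pumping length.
Let q be a prime with q ≥ p+2 (infinitely many primes exist), and take w = 0^q ∈ L with |w| = q ≥ p.
The pumping lemma gives a decomposition w = xyz where |xy| ≤ p and |y| > 0.
Then y = 0^k for some k with 1 ≤ k ≤ p.
Since 1 ≤ k ≤ p, |xz| = q-k. Pump with i = q+1: |xy^{q+1}z| = (q-k)+(q+1)k = q+qk = q(1+k), which is composite (both factors ≥ 2). So xy^{q+1}z = 0^{q(1+k)} ∉ L.
Contradiction. Therefore L is not regular.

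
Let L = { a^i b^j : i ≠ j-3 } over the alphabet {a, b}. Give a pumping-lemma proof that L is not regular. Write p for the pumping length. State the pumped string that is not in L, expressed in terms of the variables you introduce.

Assume L is regular; let p be its pumping constant.
Choose w = a^p b^{p+p!+3}. Since p ≠ (p+p!+3)-3 = p+p!, w ∈ L; and |w| ≥ p.
The pumping lemma gives a decomposition w = xyz where |xy| ≤ p and y is nonempty.
Because |xy| ≤ p and w begins with p copies of a, we have y = a^k with 1 ≤ k ≤ p.
Since 1 ≤ k ≤ p, k divides p!; set t = 1 + p!/k. Then xy^t z has p + (p!/k)·k = p + p! copies of a. Now the a-count is p+p! and (b-count)-3 = (p+p!+3)-3 = p+p!, so i ≠ j-3 fails. So xy^t z = a^{p+p!} b^{p+p!+3} ∉ L.
Contradiction. Therefore L is not regular.

a^{p+p!} b^{p+p!+3}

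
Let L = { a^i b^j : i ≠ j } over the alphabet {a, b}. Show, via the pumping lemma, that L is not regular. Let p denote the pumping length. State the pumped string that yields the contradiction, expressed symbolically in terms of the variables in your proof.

a^{p+p!} b^{p+p!}

Toward a contradiction, assume L is regular with pumping length p.
Choose w = a^p b^{p+p!}. Since p ≠ p+p!, w ∈ L; and |w| ≥ p.
The pumping lemma gives a decomposition w = xyz where |xy| ≤ p and |y| ≥ 1.
The first p characters of w are a's, so xy (and hence y) consists only of a's. Write y = a^k, 1 ≤ k ≤ p.
Since 1 ≤ k ≤ p, k divides p!; set t = 1 + p!/k. Then xy^t z has p + (p!/k)·k = p + p! copies of a. Now the a-count equals the b-count, so i ≠ j fails. So xy^t z = a^{p+p!} b^{p+p!} ∉ L.
This is a contradiction; hence L is not regular.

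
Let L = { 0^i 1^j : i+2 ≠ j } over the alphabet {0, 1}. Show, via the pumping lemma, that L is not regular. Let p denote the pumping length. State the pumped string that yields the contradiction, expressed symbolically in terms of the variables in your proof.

0^{p+p!} 1^{p+p!+2}

Assume L is regular; let p be its pumping constant.
Choose w = 0^p 1^{p+p!+2}. Since p ≠ (p+p!+2)-2 = p+p!, w ∈ L; and |w| ≥ p.
By the pumping lemma, w = xyz with |xy| ≤ p and y is nonempty.
Because |xy| ≤ p and w begins with p copies of 0, we have y = 0^k with 1 ≤ k ≤ p.
Since 1 ≤ k ≤ p, k divides p!; set t = 1 + p!/k. Then xy^t z has p + (p!/k)·k = p + p! copies of 0. Now the 0-count is p+p! and (1-count)-2 = (p+p!+2)-2 = p+p!, so i+2 ≠ j fails. So xy^t z = 0^{p+p!} 1^{p+p!+2} ∉ L.
Contradiction. Therefore L is not regular.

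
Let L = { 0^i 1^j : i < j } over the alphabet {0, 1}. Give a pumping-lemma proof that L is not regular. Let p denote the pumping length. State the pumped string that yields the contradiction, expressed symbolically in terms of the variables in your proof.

Assume L is regular; let p be its pumping constant.
Choose w = 0^p 1^{p+1} ∈ L, with |w| = 2p+1 ≥ p.
The pumping lemma gives a decomposition w = xyz where |xy| ≤ p and y is nonempty.
Since the first p symbols of w are all 0's and |xy| ≤ p, y lies entirely in the leading 0-block: y = 0^k for some k with 1 ≤ k ≤ p.
Consider xy^2z = 0^{p+k} 1^{p+1}. Since k ≥ 1, the 0-count p+k is at least p+1, so i < j fails; thus xy^2z ∉ L.
This contradicts the pumping lemma, so L is not regular.

0^{p+k} 1^{p+1}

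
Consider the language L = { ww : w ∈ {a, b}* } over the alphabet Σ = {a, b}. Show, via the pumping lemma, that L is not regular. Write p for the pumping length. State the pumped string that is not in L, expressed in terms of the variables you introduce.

a^{p+k} b^p a^p b^p

Suppose for contradiction that L is regular, and let p be the pumping length.
Take w = a^p b^p a^p b^p = uu where u = a^pb^p; then w ∈ L and |w| = 4p ≥ p.
Write w = xyz as guaranteed by the lemma, with |xy| ≤ p and y is nonempty.
The first p characters of w are a's, so xy (and hence y) consists only of a's. Write y = a^k, 1 ≤ k ≤ p.
Pump with i = 2: xy^2z = a^{p+k} b^p a^p b^p, of length 4p+k. Suppose this equals vv. The string starts with a and ends with b, so v does too; thus the boundary between the two copies of v is a b→a transition. There is exactly one such transition, at position 2p+k, so |v| = 2p+k and |vv| = 4p+2k ≠ 4p+k since k ≥ 1. So xy^2z ∉ L.
This contradicts the pumping lemma, so L is not regular.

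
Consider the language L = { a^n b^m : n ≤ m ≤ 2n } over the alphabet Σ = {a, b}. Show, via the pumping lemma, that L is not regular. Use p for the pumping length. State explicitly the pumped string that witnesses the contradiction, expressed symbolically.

a^{p+k} b^p

Suppose for contradiction that L is regular, and let p be the pumping length.
Take w = a^p b^p ∈ L (since p ≤ p ≤ 2p), with |w| = 2p ≥ p.
By the pumping lemma, w = xyz with |xy| ≤ p and |y| > 0.
The first p characters of w are a's, so xy (and hence y) consists only of a's. Write y = a^k, 1 ≤ k ≤ p.
Pump with i = 2: xy^2z = a^{p+k} b^p. Now n = p+k > p = m, so the condition n ≤ m fails. Thus xy^2z ∉ L.
This contradicts the pumping lemma, so L is not regular.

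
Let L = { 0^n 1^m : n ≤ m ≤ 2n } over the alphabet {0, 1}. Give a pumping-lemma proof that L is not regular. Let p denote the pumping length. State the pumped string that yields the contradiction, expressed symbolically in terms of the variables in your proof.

0^{p+k} 1^p

Assume L is regular; let p be its pumping constant.
Take w = 0^p 1^p ∈ L (since p ≤ p ≤ 2p), with |w| = 2p ≥ p.
By the pumping lemma, w = xyz with |xy| ≤ p and |y| > 0.
The first p characters of w are 0's, so xy (and hence y) consists only of 0's. Write y = 0^k, 1 ≤ k ≤ p.
Pump with i = 2: xy^2z = 0^{p+k} 1^p. Now n = p+k > p = m, so the condition n ≤ m fails. Thus xy^2z ∉ L.
This contradicts the pumping lemma, so L is not regular.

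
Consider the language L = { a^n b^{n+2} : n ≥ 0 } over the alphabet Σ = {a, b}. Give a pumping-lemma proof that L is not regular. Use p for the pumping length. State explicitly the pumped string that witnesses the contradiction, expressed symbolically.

Toward a contradiction, assume L is regular with pumping length p.
Take w = a^p b^{p+2}. Then w ∈ L and |w| = 2p+2 ≥ p.
By the pumping lemma, w = xyz with |xy| ≤ p and |y| > 0.
Since the first p symbols of w are all a's and |xy| ≤ p, y lies entirely in the leading a-block: y = a^k for some k with 1 ≤ k ≤ p.
Pump with i = 2: xy^2z = a^{p+k} b^{p+2}. For this to lie in L we would need p+2 = (p+k)+2, which forces k = 0. But k ≥ 1, so xy^2z ∉ L.
Contradiction. Therefore L is not regular.

a^{p+k} b^{p+2}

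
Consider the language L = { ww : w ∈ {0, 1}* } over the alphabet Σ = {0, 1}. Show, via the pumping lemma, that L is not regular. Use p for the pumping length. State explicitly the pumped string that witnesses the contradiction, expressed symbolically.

Suppose for contradiction that L is regular, and let p be the pumping length.
Take w = 0^p 1^p 0^p 1^p = uu where u = 0^p1^p; then w ∈ L and |w| = 4p ≥ p.
The pumping lemma gives a decomposition w = xyz where |xy| ≤ p and |y| ≥ 1.
Since the first p symbols of w are all 0's and |xy| ≤ p, y lies entirely in the leading 0-block: y = 0^k for some k with 1 ≤ k ≤ p.
Pump with i = 2: xy^2z = 0^{p+k} 1^p 0^p 1^p, of length 4p+k. Suppose this equals vv. The string starts with 0 and ends with 1, so v does too; thus the boundary between the two copies of v is a 1→0 transition. There is exactly one such transition, at position 2p+k, so |v| = 2p+k and |vv| = 4p+2k ≠ 4p+k since k ≥ 1. So xy^2z ∉ L.
Contradiction. Therefore L is not regular.

0^{p+k} 1^p 0^p 1^p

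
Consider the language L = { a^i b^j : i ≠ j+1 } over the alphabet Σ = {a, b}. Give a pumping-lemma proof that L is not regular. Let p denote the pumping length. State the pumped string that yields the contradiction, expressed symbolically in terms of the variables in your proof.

a^{p+p!} b^{p+p!-1}

Toward a contradiction, assume L is regular with pumping length p.
Choose w = a^p b^{p+p!-1}. Since p ≠ (p+p!-1)+1 = p+p!, w ∈ L; and |w| ≥ p.
By the pumping lemma, w = xyz with |xy| ≤ p and y is nonempty.
Since the first p symbols of w are all a's and |xy| ≤ p, y lies entirely in the leading a-block: y = a^k for some k with 1 ≤ k ≤ p.
Since 1 ≤ k ≤ p, k divides p!; set t = 1 + p!/k. Then xy^t z has p + (p!/k)·k = p + p! copies of a. Now the a-count is p+p! and (b-count)+1 = (p+p!-1)+1 = p+p!, so i ≠ j+1 fails. So xy^t z = a^{p+p!} b^{p+p!-1} ∉ L.
Contradiction. Therefore L is not regular.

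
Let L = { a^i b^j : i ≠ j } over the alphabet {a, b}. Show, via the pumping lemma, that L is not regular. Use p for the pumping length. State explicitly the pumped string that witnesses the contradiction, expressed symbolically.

Assume L is regular. Let p be the pumping length given by the pumping lemma.
Choose w = a^p b^{p+p!}. Since p ≠ p+p!, w ∈ L; and |w| ≥ p.
Write w = xyz as guaranteed by the lemma, with |xy| ≤ p and |y| > 0.
Because |xy| ≤ p and w begins with p copies of a, we have y = a^k with 1 ≤ k ≤ p.
Since 1 ≤ k ≤ p, k divides p!; set t = 1 + p!/k. Then xy^t z has p + (p!/k)·k = p + p! copies of a. Now the a-count equals the b-count, so i ≠ j fails. So xy^t z = a^{p+p!} b^{p+p!} ∉ L.
This is a contradiction; hence L is not regular.

a^{p+p!} b^{p+p!}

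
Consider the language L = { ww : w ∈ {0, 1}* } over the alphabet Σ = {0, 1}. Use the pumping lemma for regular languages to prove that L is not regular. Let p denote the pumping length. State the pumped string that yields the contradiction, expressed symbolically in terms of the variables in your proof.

Suppose for contradiction that L is regular, and let p be the pumping length.
Take w = 0^p 1^p 0^p 1^p = uu where u = 0^p1^p; then w ∈ L and |w| = 4p ≥ p.
The pumping lemma gives a decomposition w = xyz where |xy| ≤ p and y is nonempty.
The first p characters of w are 0's, so xy (and hence y) consists only of 0's. Write y = 0^k, 1 ≤ k ≤ p.
Pump with i = 2: xy^2z = 0^{p+k} 1^p 0^p 1^p, of length 4p+k. Suppose this equals vv. The string starts with 0 and ends with 1, so v does too; thus the boundary between the two copies of v is a 1→0 transition. There is exactly one such transition, at position 2p+k, so |v| = 2p+k and |vv| = 4p+2k ≠ 4p+k since k ≥ 1. So xy^2z ∉ L.
This is a contradiction; hence L is not regular.

0^{p+k} 1^p 0^p 1^p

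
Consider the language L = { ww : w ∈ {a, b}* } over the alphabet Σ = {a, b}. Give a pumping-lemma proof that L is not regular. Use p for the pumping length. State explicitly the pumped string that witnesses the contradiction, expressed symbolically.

a^{p+k} b^p a^p b^p

Assume L is regular. Let p be the pumping length given by the pumping lemma.
Take w = a^p b^p a^p b^p = uu where u = a^pb^p; then w ∈ L and |w| = 4p ≥ p.
By the pumping lemma, w = xyz with |xy| ≤ p and |y| ≥ 1.
Since the first p symbols of w are all a's and |xy| ≤ p, y lies entirely in the leading a-block: y = a^k for some k with 1 ≤ k ≤ p.
Pump with i = 2: xy^2z = a^{p+k} b^p a^p b^p, of length 4p+k. Suppose this equals vv. The string starts with a and ends with b, so v does too; thus the boundary between the two copies of v is a b→a transition. There is exactly one such transition, at position 2p+k, so |v| = 2p+k and |vv| = 4p+2k ≠ 4p+k since k ≥ 1. So xy^2z ∉ L.
This is a contradiction; hence L is not regular.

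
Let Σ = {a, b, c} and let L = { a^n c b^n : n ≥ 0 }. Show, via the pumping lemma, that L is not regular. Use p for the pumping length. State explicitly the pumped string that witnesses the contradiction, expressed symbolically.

Toward a contradiction, assume L is regular with pumping length p.
Take w = a^p c b^p ∈ L with |w| = 2p+1 ≥ p.
The pumping lemma gives a decomposition w = xyz where |xy| ≤ p and y is nonempty.
Because |xy| ≤ p and w begins with p copies of a, we have y = a^k with 1 ≤ k ≤ p.
Pump with i = 2: xy^2z = a^{p+k} c b^p, which would require p+k = p. But k ≥ 1, so xy^2z ∉ L.
This contradicts the pumping lemma, so L is not regular.

a^{p+k} c b^p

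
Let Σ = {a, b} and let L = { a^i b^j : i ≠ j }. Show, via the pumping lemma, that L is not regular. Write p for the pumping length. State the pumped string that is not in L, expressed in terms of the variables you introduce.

Assume L is regular; let p be its pumping constant.
Choose w = a^p b^{p+p!}. Since p ≠ p+p!, w ∈ L; and |w| ≥ p.
The pumping lemma gives a decomposition w = xyz where |xy| ≤ p and |y| ≥ 1.
The first p characters of w are a's, so xy (and hence y) consists only of a's. Write y = a^k, 1 ≤ k ≤ p.
Since 1 ≤ k ≤ p, k divides p!; set t = 1 + p!/k. Then xy^t z has p + (p!/k)·k = p + p! copies of a. Now the a-count equals the b-count, so i ≠ j fails. So xy^t z = a^{p+p!} b^{p+p!} ∉ L.
This is a contradiction; hence L is not regular.

a^{p+p!} b^{p+p!}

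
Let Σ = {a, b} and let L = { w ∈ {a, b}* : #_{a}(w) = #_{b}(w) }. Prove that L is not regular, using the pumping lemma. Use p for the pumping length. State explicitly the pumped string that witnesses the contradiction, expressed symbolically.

a^{p+k} b^p

Toward a contradiction, assume L is regular with pumping length p.
Choose w = a^p b^p ∈ L with |w| = 2p ≥ p.
The pumping lemma gives a decomposition w = xyz where |xy| ≤ p and |y| > 0.
Because |xy| ≤ p and w begins with p copies of a, we have y = a^k with 1 ≤ k ≤ p.
Pump with i = 2: xy^2z = a^{p+k} b^p has p+k occurrences of a but only p of b. Since k ≥ 1 the counts differ, so xy^2z ∉ L.
This is a contradiction; hence L is not regular.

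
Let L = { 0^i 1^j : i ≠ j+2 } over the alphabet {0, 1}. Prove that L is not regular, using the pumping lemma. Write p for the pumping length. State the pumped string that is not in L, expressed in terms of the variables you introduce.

0^{p+p!} 1^{p+p!-2}

Assume L is regular. Let p be the pumping length given by the pumping lemma.
Choose w = 0^p 1^{p+p!-2}. Since p ≠ (p+p!-2)+2 = p+p!, w ∈ L; and |w| ≥ p.
By the pumping lemma, w = xyz with |xy| ≤ p and y is nonempty.
Because |xy| ≤ p and w begins with p copies of 0, we have y = 0^k with 1 ≤ k ≤ p.
Since 1 ≤ k ≤ p, k divides p!; set t = 1 + p!/k. Then xy^t z has p + (p!/k)·k = p + p! copies of 0. Now the 0-count is p+p! and (1-count)+2 = (p+p!-2)+2 = p+p!, so i ≠ j+2 fails. So xy^t z = 0^{p+p!} 1^{p+p!-2} ∉ L.
This contradicts the pumping lemma, so L is not regular.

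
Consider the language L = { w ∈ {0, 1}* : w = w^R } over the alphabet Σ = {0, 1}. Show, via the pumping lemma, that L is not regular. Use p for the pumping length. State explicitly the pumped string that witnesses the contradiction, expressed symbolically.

0^{p+k} 1 0^p

Toward a contradiction, assume L is regular with pumping length p.
Take w = 0^p 1 0^p, a palindrome of length 2p+1 ≥ p.
The pumping lemma gives a decomposition w = xyz where |xy| ≤ p and |y| ≥ 1.
The first p characters of w are 0's, so xy (and hence y) consists only of 0's. Write y = 0^k, 1 ≤ k ≤ p.
Pump with i = 2: xy^2z = 0^{p+k} 1 0^p. Its reverse is 0^p 1 0^{p+k}, which differs from xy^2z since k ≥ 1. So xy^2z is not a palindrome and xy^2z ∉ L.
This is a contradiction; hence L is not regular.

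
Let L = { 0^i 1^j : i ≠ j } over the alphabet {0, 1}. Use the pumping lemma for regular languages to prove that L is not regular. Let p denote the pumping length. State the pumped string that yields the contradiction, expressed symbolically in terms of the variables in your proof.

0^{p+p!} 1^{p+p!}

Suppose for contradiction that L is regular, and let p be the pumping length.
Choose w = 0^p 1^{p+p!}. Since p ≠ p+p!, w ∈ L; and |w| ≥ p.
By the pumping lemma, w = xyz with |xy| ≤ p and y is nonempty.
Since the first p symbols of w are all 0's and |xy| ≤ p, y lies entirely in the leading 0-block: y = 0^k for some k with 1 ≤ k ≤ p.
Since 1 ≤ k ≤ p, k divides p!; set t = 1 + p!/k. Then xy^t z has p + (p!/k)·k = p + p! copies of 0. Now the 0-count equals the 1-count, so i ≠ j fails. So xy^t z = 0^{p+p!} 1^{p+p!} ∉ L.
This is a contradiction; hence L is not regular.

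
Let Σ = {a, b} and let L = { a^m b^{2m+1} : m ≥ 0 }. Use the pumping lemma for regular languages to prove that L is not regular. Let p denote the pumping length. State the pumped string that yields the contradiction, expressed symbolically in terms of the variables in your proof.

a^{p+k} b^{2p+1}

Assume L is regular; let p be its pumping constant.
Let w = a^p b^{2p+1} ∈ L; note |w| = 3p+1 ≥ p.
The pumping lemma gives a decomposition w = xyz where |xy| ≤ p and |y| ≥ 1.
Because |xy| ≤ p and w begins with p copies of a, we have y = a^k with 1 ≤ k ≤ p.
Pump with i = 2: xy^2z = a^{p+k} b^{2p+1}. For this to lie in L we would need 2p+1 = 2(p+k)+1, which forces k = 0. But k ≥ 1, so xy^2z ∉ L.
Contradiction. Therefore L is not regular.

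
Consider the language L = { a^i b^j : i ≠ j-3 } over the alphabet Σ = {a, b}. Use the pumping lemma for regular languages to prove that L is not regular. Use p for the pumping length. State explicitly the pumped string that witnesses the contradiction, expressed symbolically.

a^{p+p!} b^{p+p!+3}

Toward a contradiction, assume L is regular with pumping length p.
Choose w = a^p b^{p+p!+3}. Since p ≠ (p+p!+3)-3 = p+p!, w ∈ L; and |w| ≥ p.
By the pumping lemma, w = xyz with |xy| ≤ p and |y| > 0.
Since the first p symbols of w are all a's and |xy| ≤ p, y lies entirely in the leading a-block: y = a^k for some k with 1 ≤ k ≤ p.
Since 1 ≤ k ≤ p, k divides p!; set t = 1 + p!/k. Then xy^t z has p + (p!/k)·k = p + p! copies of a. Now the a-count is p+p! and (b-count)-3 = (p+p!+3)-3 = p+p!, so i ≠ j-3 fails. So xy^t z = a^{p+p!} b^{p+p!+3} ∉ L.
This contradicts the pumping lemma, so L is not regular.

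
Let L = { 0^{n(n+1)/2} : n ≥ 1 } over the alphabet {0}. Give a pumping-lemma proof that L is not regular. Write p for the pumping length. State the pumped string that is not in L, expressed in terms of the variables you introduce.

0^{p(p+1)/2+k}

Suppose for contradiction that L is regular, and let p be the pumping length.
Take w = 0^{p(p+1)/2} ∈ L with |w| = p(p+1)/2 ≥ p.
Write w = xyz as guaranteed by the lemma, with |xy| ≤ p and |y| > 0.
Then y = 0^k for some k with 1 ≤ k ≤ p.
Pump with i = 2: xy^2z = 0^{p(p+1)/2+k}. Since 1 ≤ k ≤ p, p(p+1)/2 < p(p+1)/2+k ≤ p(p+1)/2+p < (p+1)(p+2)/2, so p(p+1)/2+k is strictly between consecutive triangular numbers. So xy^2z ∉ L.
This contradicts the pumping lemma, so L is not regular.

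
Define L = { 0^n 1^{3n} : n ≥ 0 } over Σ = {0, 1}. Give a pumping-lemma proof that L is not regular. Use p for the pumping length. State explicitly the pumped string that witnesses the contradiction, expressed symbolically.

Assume L is regular. Let p be the pumping length given by the pumping lemma.
Let w = 0^p 1^{3p} ∈ L; note |w| = 4p ≥ p.
The pumping lemma gives a decomposition w = xyz where |xy| ≤ p and |y| ≥ 1.
Since the first p symbols of w are all 0's and |xy| ≤ p, y lies entirely in the leading 0-block: y = 0^k for some k with 1 ≤ k ≤ p.
Pump with i = 2: xy^2z = 0^{p+k} 1^{3p}. For this to lie in L we would need 3p = 3(p+k), which forces k = 0. But k ≥ 1, so xy^2z ∉ L.
This is a contradiction; hence L is not regular.

0^{p+k} 1^{3p}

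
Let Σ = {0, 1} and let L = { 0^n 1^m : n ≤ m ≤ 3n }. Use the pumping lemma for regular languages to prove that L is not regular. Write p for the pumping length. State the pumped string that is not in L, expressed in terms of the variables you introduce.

Suppose for contradiction that L is regular, and let p be the pumping length.
Take w = 0^p 1^p ∈ L (since p ≤ p ≤ 3p), with |w| = 2p ≥ p.
The pumping lemma gives a decomposition w = xyz where |xy| ≤ p and y is nonempty.
Since the first p symbols of w are all 0's and |xy| ≤ p, y lies entirely in the leading 0-block: y = 0^k for some k with 1 ≤ k ≤ p.
Pump with i = 2: xy^2z = 0^{p+k} 1^p. Now n = p+k > p = m, so the condition n ≤ m fails. Thus xy^2z ∉ L.
Contradiction. Therefore L is not regular.

0^{p+k} 1^p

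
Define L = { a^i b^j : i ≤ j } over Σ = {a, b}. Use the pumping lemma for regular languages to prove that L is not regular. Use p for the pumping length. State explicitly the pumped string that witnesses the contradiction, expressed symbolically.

Suppose for contradiction that L is regular, and let p be the pumping length.
Choose w = a^p b^p ∈ L, with |w| = 2p ≥ p.
By the pumping lemma, w = xyz with |xy| ≤ p and y is nonempty.
Since the first p symbols of w are all a's and |xy| ≤ p, y lies entirely in the leading a-block: y = a^k for some k with 1 ≤ k ≤ p.
Consider xy^2z = a^{p+k} b^p. Since k ≥ 1, the a-count p+k exceeds the b-count p, so i ≤ j fails; thus xy^2z ∉ L.
This contradicts the pumping lemma, so L is not regular.

a^{p+k} b^p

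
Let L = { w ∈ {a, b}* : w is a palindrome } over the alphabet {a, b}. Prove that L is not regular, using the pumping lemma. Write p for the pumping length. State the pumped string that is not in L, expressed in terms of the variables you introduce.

a^{p+k} b a^p

Toward a contradiction, assume L is regular with pumping length p.
Take w = a^p b a^p, a palindrome of length 2p+1 ≥ p.
The pumping lemma gives a decomposition w = xyz where |xy| ≤ p and |y| > 0.
Because |xy| ≤ p and w begins with p copies of a, we have y = a^k with 1 ≤ k ≤ p.
Pump with i = 2: xy^2z = a^{p+k} b a^p. Its reverse is a^p b a^{p+k}, which differs from xy^2z since k ≥ 1. So xy^2z is not a palindrome and xy^2z ∉ L.
This is a contradiction; hence L is not regular.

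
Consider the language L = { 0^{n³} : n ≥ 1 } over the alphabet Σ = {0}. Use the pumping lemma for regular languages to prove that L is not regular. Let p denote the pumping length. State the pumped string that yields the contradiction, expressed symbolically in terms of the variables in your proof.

Assume L is regular; let p be its pumping constant.
Take w = 0^{p³} ∈ L with |w| = p³ ≥ p.
Write w = xyz as guaranteed by the lemma, with |xy| ≤ p and |y| > 0.
Then y = 0^k for some k with 1 ≤ k ≤ p.
Pump with i = 2: xy^2z = 0^{p³+k}. Since 1 ≤ k ≤ p, p³ < p³+k ≤ p³+p < p³+3p²+3p+1 = (p+1)³, so p³+k is not a perfect cube. So xy^2z ∉ L.
This contradicts the pumping lemma, so L is not regular.

0^{p³+k}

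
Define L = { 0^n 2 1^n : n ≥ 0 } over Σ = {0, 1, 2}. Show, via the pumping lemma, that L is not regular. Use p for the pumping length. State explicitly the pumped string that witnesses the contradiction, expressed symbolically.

0^{p+k} 2 1^p

Suppose for contradiction that L is regular, and let p be the pumping length.
Take w = 0^p 2 1^p ∈ L with |w| = 2p+1 ≥ p.
Write w = xyz as guaranteed by the lemma, with |xy| ≤ p and |y| > 0.
Since the first p symbols of w are all 0's and |xy| ≤ p, y lies entirely in the leading 0-block: y = 0^k for some k with 1 ≤ k ≤ p.
Pump with i = 2: xy^2z = 0^{p+k} 2 1^p, which would require p+k = p. But k ≥ 1, so xy^2z ∉ L.
This is a contradiction; hence L is not regular.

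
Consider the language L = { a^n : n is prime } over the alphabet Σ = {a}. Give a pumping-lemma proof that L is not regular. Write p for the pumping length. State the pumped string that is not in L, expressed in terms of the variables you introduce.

a^{q(1+k)}

Suppose for contradiction that L is regular, and let p be the pumping length.
Let q be a prime with q ≥ p+2 (infinitely many primes exist), and take w = a^q ∈ L with |w| = q ≥ p.
Write w = xyz as guaranteed by the lemma, with |xy| ≤ p and |y| > 0.
Then y = a^k for some k with 1 ≤ k ≤ p.
Since 1 ≤ k ≤ p, |xz| = q-k. Pump with i = q+1: |xy^{q+1}z| = (q-k)+(q+1)k = q+qk = q(1+k), which is composite (both factors ≥ 2). So xy^{q+1}z = a^{q(1+k)} ∉ L.
This is a contradiction; hence L is not regular.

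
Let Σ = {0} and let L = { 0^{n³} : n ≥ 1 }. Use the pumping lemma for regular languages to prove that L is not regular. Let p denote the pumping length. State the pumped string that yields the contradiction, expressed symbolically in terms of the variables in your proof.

0^{p³+k}

Assume L is regular; let p be its pumping constant.
Take w = 0^{p³} ∈ L with |w| = p³ ≥ p.
Write w = xyz as guaranteed by the lemma, with |xy| ≤ p and |y| ≥ 1.
Then y = 0^k for some k with 1 ≤ k ≤ p.
Pump with i = 2: xy^2z = 0^{p³+k}. Since 1 ≤ k ≤ p, p³ < p³+k ≤ p³+p < p³+3p²+3p+1 = (p+1)³, so p³+k is not a perfect cube. So xy^2z ∉ L.
Contradiction. Therefore L is not regular.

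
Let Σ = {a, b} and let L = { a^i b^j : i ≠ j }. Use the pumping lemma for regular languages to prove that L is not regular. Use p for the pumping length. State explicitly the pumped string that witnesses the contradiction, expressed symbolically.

Suppose for contradiction that L is regular, and let p be the pumping length.
Choose w = a^p b^{p+p!}. Since p ≠ p+p!, w ∈ L; and |w| ≥ p.
By the pumping lemma, w = xyz with |xy| ≤ p and y is nonempty.
Because |xy| ≤ p and w begins with p copies of a, we have y = a^k with 1 ≤ k ≤ p.
Since 1 ≤ k ≤ p, k divides p!; set t = 1 + p!/k. Then xy^t z has p + (p!/k)·k = p + p! copies of a. Now the a-count equals the b-count, so i ≠ j fails. So xy^t z = a^{p+p!} b^{p+p!} ∉ L.
This is a contradiction; hence L is not regular.

a^{p+p!} b^{p+p!}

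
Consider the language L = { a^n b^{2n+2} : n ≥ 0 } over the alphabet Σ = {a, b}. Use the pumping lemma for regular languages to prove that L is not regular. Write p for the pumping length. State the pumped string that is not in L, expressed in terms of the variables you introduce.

a^{p+k} b^{2p+2}

Assume L is regular; let p be its pumping constant.
Let w = a^p b^{2p+2} ∈ L; note |w| = 3p+2 ≥ p.
Write w = xyz as guaranteed by the lemma, with |xy| ≤ p and |y| ≥ 1.
The first p characters of w are a's, so xy (and hence y) consists only of a's. Write y = a^k, 1 ≤ k ≤ p.
Pump with i = 2: xy^2z = a^{p+k} b^{2p+2}. For this to lie in L we would need 2p+2 = 2(p+k)+2, which forces k = 0. But k ≥ 1, so xy^2z ∉ L.
This is a contradiction; hence L is not regular.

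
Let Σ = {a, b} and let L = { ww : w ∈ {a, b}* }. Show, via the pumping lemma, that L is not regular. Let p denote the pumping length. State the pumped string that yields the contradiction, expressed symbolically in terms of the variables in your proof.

Assume L is regular; let p be its pumping constant.
Take w = a^p b^p a^p b^p = uu where u = a^pb^p; then w ∈ L and |w| = 4p ≥ p.
The pumping lemma gives a decomposition w = xyz where |xy| ≤ p and |y| > 0.
Because |xy| ≤ p and w begins with p copies of a, we have y = a^k with 1 ≤ k ≤ p.
Pump with i = 2: xy^2z = a^{p+k} b^p a^p b^p, of length 4p+k. Suppose this equals vv. The string starts with a and ends with b, so v does too; thus the boundary between the two copies of v is a b→a transition. There is exactly one such transition, at position 2p+k, so |v| = 2p+k and |vv| = 4p+2k ≠ 4p+k since k ≥ 1. So xy^2z ∉ L.
Contradiction. Therefore L is not regular.

a^{p+k} b^p a^p b^p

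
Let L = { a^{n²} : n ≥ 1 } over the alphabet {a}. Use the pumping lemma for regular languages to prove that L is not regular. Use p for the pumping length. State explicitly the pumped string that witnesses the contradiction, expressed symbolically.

a^{p²+k}

Toward a contradiction, assume L is regular with pumping length p.
Take w = a^{p²} ∈ L with |w| = p² ≥ p.
Write w = xyz as guaranteed by the lemma, with |xy| ≤ p and |y| ≥ 1.
Then y = a^k for some k with 1 ≤ k ≤ p.
Pump with i = 2: xy^2z = a^{p²+k}. Since 1 ≤ k ≤ p, p² < p²+k ≤ p²+p < (p+1)², so p²+k lies strictly between consecutive squares and is not a perfect square. So xy^2z ∉ L.
This contradicts the pumping lemma, so L is not regular.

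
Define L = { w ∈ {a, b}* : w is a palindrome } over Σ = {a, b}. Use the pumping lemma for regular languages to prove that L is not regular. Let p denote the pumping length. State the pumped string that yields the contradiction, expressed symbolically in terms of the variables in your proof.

Assume L is regular. Let p be the pumping length given by the pumping lemma.
Take w = a^p b a^p, a palindrome of length 2p+1 ≥ p.
Write w = xyz as guaranteed by the lemma, with |xy| ≤ p and |y| > 0.
Because |xy| ≤ p and w begins with p copies of a, we have y = a^k with 1 ≤ k ≤ p.
Pump with i = 2: xy^2z = a^{p+k} b a^p. Its reverse is a^p b a^{p+k}, which differs from xy^2z since k ≥ 1. So xy^2z is not a palindrome and xy^2z ∉ L.
This contradicts the pumping lemma, so L is not regular.

a^{p+k} b a^p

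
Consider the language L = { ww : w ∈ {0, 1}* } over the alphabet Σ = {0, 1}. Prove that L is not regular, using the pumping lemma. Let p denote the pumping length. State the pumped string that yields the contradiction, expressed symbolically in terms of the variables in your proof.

0^{p+k} 1^p 0^p 1^p

Assume L is regular; let p be its pumping constant.
Take w = 0^p 1^p 0^p 1^p = uu where u = 0^p1^p; then w ∈ L and |w| = 4p ≥ p.
By the pumping lemma, w = xyz with |xy| ≤ p and y is nonempty.
Since the first p symbols of w are all 0's and |xy| ≤ p, y lies entirely in the leading 0-block: y = 0^k for some k with 1 ≤ k ≤ p.
Pump with i = 2: xy^2z = 0^{p+k} 1^p 0^p 1^p, of length 4p+k. Suppose this equals vv. The string starts with 0 and ends with 1, so v does too; thus the boundary between the two copies of v is a 1→0 transition. There is exactly one such transition, at position 2p+k, so |v| = 2p+k and |vv| = 4p+2k ≠ 4p+k since k ≥ 1. So xy^2z ∉ L.
This contradicts the pumping lemma, so L is not regular.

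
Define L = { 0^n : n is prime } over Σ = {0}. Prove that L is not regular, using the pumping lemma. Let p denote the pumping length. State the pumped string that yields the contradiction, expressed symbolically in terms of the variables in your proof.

0^{q(1+k)}

Suppose for contradiction that L is regular, and let p be the pumping length.
Let q be a prime with q ≥ p+2 (infinitely many primes exist), and take w = 0^q ∈ L with |w| = q ≥ p.
The pumping lemma gives a decomposition w = xyz where |xy| ≤ p and |y| ≥ 1.
Then y = 0^k for some k with 1 ≤ k ≤ p.
Since 1 ≤ k ≤ p, |xz| = q-k. Pump with i = q+1: |xy^{q+1}z| = (q-k)+(q+1)k = q+qk = q(1+k), which is composite (both factors ≥ 2). So xy^{q+1}z = 0^{q(1+k)} ∉ L.
This is a contradiction; hence L is not regular.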